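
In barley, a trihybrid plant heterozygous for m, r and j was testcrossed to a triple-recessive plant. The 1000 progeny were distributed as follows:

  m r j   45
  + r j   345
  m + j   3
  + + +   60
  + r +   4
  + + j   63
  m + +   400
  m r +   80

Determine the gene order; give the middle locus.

The two most frequent reciprocal classes, + r j and m + +, are the parental types, so the F1 was + r j / m + +.
The two rarest classes, + r + and m + j, are the double crossovers. Comparing them with the parentals, only the j allele has switched, so j is the middle locus and the order is r – j – m.

j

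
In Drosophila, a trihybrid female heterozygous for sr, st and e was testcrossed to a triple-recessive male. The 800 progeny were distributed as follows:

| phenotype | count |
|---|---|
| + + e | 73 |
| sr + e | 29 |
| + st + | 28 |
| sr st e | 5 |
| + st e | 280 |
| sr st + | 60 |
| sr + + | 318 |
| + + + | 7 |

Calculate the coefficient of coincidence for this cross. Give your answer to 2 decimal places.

0.96

The two most frequent reciprocal classes, + st e and sr + +, are the parental types, so the F1 was + st e / sr + +.
The two rarest classes, sr st e and + + +, are the double crossovers. Comparing them with the parentals, only the sr allele has switched, so sr is the middle locus and the order is e – sr – st.
e–sr: (57 + 12)/800 = 0.0862; sr–st: (133 + 12)/800 = 0.1812.
Expected DCO frequency = 0.0862 × 0.1812 ≈ 0.01562; observed = 12/800 ≈ 0.01500.
Coefficient of coincidence = 0.01500/0.01562 ≈ 0.96.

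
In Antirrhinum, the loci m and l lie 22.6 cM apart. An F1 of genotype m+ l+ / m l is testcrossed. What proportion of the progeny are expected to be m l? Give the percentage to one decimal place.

38.7%

A map distance of 22.6 cM corresponds to a recombination frequency of 0.226.
The F1 is m+ l+ / m l, so m l is a parental gamete class with expected frequency (1 − r)/2 = 0.774/2 = 0.3870.
That is 0.3870 = 38.7% of the progeny.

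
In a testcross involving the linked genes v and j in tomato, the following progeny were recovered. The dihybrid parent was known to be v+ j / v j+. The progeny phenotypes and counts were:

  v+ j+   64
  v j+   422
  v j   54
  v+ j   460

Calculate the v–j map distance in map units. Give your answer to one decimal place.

The recombinant classes are v+ j+ and v j: 64 + 54 = 118.
Recombination frequency = 118/1000 = 0.1180 ≈ 11.8%, i.e. 11.8 map units.

11.8 map units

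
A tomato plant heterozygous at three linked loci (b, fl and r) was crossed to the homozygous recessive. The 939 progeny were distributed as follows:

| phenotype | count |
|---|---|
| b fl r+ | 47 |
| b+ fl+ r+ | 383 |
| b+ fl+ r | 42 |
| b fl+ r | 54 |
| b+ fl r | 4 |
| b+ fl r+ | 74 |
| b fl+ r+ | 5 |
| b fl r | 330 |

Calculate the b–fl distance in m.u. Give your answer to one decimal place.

The two most frequent reciprocal classes, b+ fl+ r+ and b fl r, are the parental types, so the F1 was b+ fl+ r+ / b fl r.
The two rarest classes, b fl+ r+ and b+ fl r, are the double crossovers. Comparing them with the parentals, only the b allele has switched, so b is the middle locus and the order is r – b – fl.
Crossovers in the b–fl interval produce the single-crossover classes b+ fl r+ and b fl+ r (74 + 54 = 128) plus the double crossovers (9).
RF(b–fl) = (128 + 9) / 939 = 137/939 = 0.1459 → 14.6 m.u.

14.6 m.u.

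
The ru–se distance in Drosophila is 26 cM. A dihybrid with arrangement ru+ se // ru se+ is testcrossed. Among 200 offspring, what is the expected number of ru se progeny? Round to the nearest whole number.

A map distance of 26 cM corresponds to a recombination frequency of 0.260.
The F1 is ru+ se / ru se+, so ru se is a recombinant gamete class with expected frequency r/2 = 0.260/2 = 0.1300.
Expected number = 0.1300 × 200 = 26.00 ≈ 26.

26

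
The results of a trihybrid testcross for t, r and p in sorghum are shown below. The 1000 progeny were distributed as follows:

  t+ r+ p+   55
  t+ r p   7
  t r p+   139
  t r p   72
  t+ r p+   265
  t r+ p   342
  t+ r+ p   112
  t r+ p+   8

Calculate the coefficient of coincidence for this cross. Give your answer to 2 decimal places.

0.40

The two most frequent reciprocal classes, t+ r p+ and t r+ p, are the parental types, so the F1 was t+ r p+ / t r+ p.
The two rarest classes, t+ r p and t r+ p+, are the double crossovers. Comparing them with the parentals, only the p allele has switched, so p is the middle locus and the order is t – p – r.
t–p: (251 + 15)/1000 = 0.2660; p–r: (127 + 15)/1000 = 0.1420.
Expected DCO frequency = 0.2660 × 0.1420 ≈ 0.03777; observed = 15/1000 ≈ 0.01500.
Coefficient of coincidence = 0.01500/0.03777 ≈ 0.40.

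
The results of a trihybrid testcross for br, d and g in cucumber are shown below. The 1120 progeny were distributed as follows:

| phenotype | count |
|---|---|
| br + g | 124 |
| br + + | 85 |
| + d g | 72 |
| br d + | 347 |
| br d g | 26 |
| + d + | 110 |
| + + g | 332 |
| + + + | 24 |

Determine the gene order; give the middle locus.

g

The two most frequent reciprocal classes, br d + and + + g, are the parental types, so the F1 was br d + / + + g.
The two rarest classes, br d g and + + +, are the double crossovers. Comparing them with the parentals, only the g allele has switched, so g is the middle locus and the order is br – g – d.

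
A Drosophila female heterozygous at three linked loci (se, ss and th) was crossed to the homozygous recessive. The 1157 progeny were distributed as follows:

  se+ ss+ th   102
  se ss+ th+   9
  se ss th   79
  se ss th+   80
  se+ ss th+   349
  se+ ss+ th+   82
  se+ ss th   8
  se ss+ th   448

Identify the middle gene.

th

The two most frequent reciprocal classes, se ss+ th and se+ ss th+, are the parental types, so the F1 was se ss+ th / se+ ss th+.
The two rarest classes, se ss+ th+ and se+ ss th, are the double crossovers. Comparing them with the parentals, only the th allele has switched, so th is the middle locus and the order is ss – th – se.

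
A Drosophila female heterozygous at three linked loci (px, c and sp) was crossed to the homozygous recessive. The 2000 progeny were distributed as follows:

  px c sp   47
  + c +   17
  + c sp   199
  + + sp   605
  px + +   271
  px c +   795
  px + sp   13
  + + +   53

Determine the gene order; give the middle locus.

The two most frequent reciprocal classes, px c + and + + sp, are the parental types, so the F1 was px c + / + + sp.
The two rarest classes, + c + and px + sp, are the double crossovers. Comparing them with the parentals, only the px allele has switched, so px is the middle locus and the order is sp – px – c.

px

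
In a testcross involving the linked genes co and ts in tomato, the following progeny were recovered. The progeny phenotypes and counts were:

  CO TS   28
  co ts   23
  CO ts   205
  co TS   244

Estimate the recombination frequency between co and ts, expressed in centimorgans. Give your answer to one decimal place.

10.2 centimorgans

The two most frequent classes, CO ts (205) and co TS (244), are the parental types, so the F1 was CO ts / co TS.
The recombinant classes are CO TS and co ts: 28 + 23 = 51.
Recombination frequency = 51/500 = 0.1020 ≈ 10.2%, i.e. 10.2 centimorgans.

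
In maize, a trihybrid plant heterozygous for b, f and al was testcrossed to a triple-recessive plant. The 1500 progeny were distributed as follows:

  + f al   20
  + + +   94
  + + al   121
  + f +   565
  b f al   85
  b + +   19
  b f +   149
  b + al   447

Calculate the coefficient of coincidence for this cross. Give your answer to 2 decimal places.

The two most frequent reciprocal classes, b + al and + f +, are the parental types, so the F1 was b + al / + f +.
The two rarest classes, b + + and + f al, are the double crossovers. Comparing them with the parentals, only the al allele has switched, so al is the middle locus and the order is b – al – f.
b–al: (270 + 39)/1500 = 0.2060; al–f: (179 + 39)/1500 = 0.1453.
Expected DCO frequency = 0.2060 × 0.1453 ≈ 0.02993; observed = 39/1500 ≈ 0.02600.
Coefficient of coincidence = 0.02600/0.02993 ≈ 0.87.

0.87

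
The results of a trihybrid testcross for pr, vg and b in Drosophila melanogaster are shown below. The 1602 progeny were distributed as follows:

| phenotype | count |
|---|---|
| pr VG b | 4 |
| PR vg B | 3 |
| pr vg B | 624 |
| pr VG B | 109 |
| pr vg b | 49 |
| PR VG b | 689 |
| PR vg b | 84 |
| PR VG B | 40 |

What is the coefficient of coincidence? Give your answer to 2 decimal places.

The two most frequent reciprocal classes, PR VG b and pr vg B, are the parental types, so the F1 was PR VG b / pr vg B.
The two rarest classes, pr VG b and PR vg B, are the double crossovers. Comparing them with the parentals, only the pr allele has switched, so pr is the middle locus and the order is b – pr – vg.
b–pr: (89 + 7)/1602 = 0.0599; pr–vg: (193 + 7)/1602 = 0.1248.
Expected DCO frequency = 0.0599 × 0.1248 ≈ 0.00748; observed = 7/1602 ≈ 0.00437.
Coefficient of coincidence = 0.00437/0.00748 ≈ 0.58.

0.58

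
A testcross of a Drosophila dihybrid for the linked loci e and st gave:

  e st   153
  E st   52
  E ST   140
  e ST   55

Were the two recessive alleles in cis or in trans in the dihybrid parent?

cis

The two most frequent classes are E ST (140) and e st (153); these are the parental (non-recombinant) types.
So the F1 carried E ST on one chromosome and e st on the other — the recessive alleles are on the same chromosome (cis / coupling).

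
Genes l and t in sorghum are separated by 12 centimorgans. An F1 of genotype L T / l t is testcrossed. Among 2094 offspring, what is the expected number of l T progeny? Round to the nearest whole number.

A map distance of 12 centimorgans corresponds to a recombination frequency of 0.120.
The F1 is L T / l t, so l T is a recombinant gamete class with expected frequency r/2 = 0.120/2 = 0.0600.
Expected number = 0.0600 × 2094 = 125.64 ≈ 126.

126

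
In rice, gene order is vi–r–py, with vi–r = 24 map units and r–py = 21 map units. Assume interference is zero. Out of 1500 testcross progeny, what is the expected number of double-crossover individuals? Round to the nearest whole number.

76

Map distances give recombination frequencies of 0.240 and 0.210 for the two intervals.
With no interference, expected double-crossover frequency = 0.240 × 0.210 = 0.05040.
Expected number = 0.05040 × 1500 = 75.60 ≈ 76.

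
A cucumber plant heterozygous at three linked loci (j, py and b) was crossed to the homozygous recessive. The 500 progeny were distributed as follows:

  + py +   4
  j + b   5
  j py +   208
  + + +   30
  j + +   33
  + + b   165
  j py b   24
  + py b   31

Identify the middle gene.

j

The two most frequent reciprocal classes, + + b and j py +, are the parental types, so the F1 was + + b / j py +.
The two rarest classes, j + b and + py +, are the double crossovers. Comparing them with the parentals, only the j allele has switched, so j is the middle locus and the order is b – j – py.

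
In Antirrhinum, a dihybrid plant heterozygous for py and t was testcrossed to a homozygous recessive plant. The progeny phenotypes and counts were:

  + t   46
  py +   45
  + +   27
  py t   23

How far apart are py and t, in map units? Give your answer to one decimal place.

The two most frequent classes, + t (46) and py + (45), are the parental types, so the F1 was + t / py +.
The recombinant classes are + + and py t: 27 + 23 = 50.
Recombination frequency = 50/141 = 0.3546 ≈ 35.5%, i.e. 35.5 map units.

35.5 map units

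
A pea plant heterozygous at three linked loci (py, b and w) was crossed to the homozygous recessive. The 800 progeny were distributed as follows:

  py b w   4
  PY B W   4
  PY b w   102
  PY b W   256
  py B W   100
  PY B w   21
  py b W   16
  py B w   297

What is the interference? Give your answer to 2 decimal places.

0.32

The two most frequent reciprocal classes, PY b W and py B w, are the parental types, so the F1 was PY b W / py B w.
The two rarest classes, PY B W and py b w, are the double crossovers. Comparing them with the parentals, only the b allele has switched, so b is the middle locus and the order is py – b – w.
py–b: (37 + 8)/800 = 0.0563; b–w: (202 + 8)/800 = 0.2625.
Expected DCO frequency = 0.0563 × 0.2625 ≈ 0.01478; observed = 8/800 ≈ 0.01000.
Coefficient of coincidence = 0.01000/0.01478 ≈ 0.68; interference = 1 − 0.68 = 0.32.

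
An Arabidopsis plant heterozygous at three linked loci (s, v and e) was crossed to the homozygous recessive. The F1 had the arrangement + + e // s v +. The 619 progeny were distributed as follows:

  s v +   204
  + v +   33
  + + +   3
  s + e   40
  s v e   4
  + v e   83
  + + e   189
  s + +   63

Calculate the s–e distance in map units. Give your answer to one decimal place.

The two rarest classes, + + + and s v e, are the double crossovers. Comparing them with the parentals, only the e allele has switched, so e is the middle locus and the order is v – e – s.
Crossovers in the e–s interval produce the single-crossover classes s + e and + v + (40 + 33 = 73) plus the double crossovers (7).
RF(e–s) = (73 + 7) / 619 = 80/619 = 0.1292 → 12.9 map units.

12.9 map units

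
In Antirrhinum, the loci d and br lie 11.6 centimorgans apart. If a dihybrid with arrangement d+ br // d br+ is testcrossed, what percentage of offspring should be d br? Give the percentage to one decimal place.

A map distance of 11.6 centimorgans corresponds to a recombination frequency of 0.116.
The F1 is d+ br / d br+, so d br is a recombinant gamete class with expected frequency r/2 = 0.116/2 = 0.0580.
That is 0.0580 = 5.8% of the progeny.

5.8%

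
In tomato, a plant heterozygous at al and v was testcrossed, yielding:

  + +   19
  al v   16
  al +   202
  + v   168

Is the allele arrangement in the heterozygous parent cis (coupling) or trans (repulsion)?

The two most frequent classes are + v (168) and al + (202); these are the parental (non-recombinant) types.
So the F1 carried + v on one chromosome and al + on the other — the recessive alleles are on opposite chromosomes (trans / repulsion).

trans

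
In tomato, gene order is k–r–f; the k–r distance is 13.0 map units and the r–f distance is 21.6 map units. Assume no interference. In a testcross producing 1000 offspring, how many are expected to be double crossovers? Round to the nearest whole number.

28

Map distances give recombination frequencies of 0.130 and 0.216 for the two intervals.
With no interference, expected double-crossover frequency = 0.130 × 0.216 = 0.02808.
Expected number = 0.02808 × 1000 = 28.08 ≈ 28.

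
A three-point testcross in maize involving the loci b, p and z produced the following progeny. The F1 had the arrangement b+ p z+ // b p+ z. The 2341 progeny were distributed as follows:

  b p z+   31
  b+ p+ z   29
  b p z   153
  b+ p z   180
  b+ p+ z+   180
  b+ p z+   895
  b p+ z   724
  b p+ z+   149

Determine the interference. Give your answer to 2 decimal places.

The two rarest classes, b p z+ and b+ p+ z, are the double crossovers. Comparing them with the parentals, only the b allele has switched, so b is the middle locus and the order is z – b – p.
z–b: (329 + 60)/2341 = 0.1662; b–p: (333 + 60)/2341 = 0.1679.
Expected DCO frequency = 0.1662 × 0.1679 ≈ 0.02790; observed = 60/2341 ≈ 0.02563.
Coefficient of coincidence = 0.02563/0.02790 ≈ 0.92; interference = 1 − 0.92 = 0.08.

0.08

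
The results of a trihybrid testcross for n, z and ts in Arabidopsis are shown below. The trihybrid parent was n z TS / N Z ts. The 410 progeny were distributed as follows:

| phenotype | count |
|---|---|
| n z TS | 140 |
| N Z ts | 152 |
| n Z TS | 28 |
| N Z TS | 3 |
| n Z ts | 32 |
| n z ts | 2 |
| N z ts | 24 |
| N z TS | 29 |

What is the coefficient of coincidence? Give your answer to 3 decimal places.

The two rarest classes, n z ts and N Z TS, are the double crossovers. Comparing them with the parentals, only the ts allele has switched, so ts is the middle locus and the order is n – ts – z.
n–ts: (61 + 5)/410 = 0.1610; ts–z: (52 + 5)/410 = 0.1390.
Expected DCO frequency = 0.1610 × 0.1390 ≈ 0.02238; observed = 5/410 ≈ 0.01220.
Coefficient of coincidence = 0.01220/0.02238 ≈ 0.545.

0.545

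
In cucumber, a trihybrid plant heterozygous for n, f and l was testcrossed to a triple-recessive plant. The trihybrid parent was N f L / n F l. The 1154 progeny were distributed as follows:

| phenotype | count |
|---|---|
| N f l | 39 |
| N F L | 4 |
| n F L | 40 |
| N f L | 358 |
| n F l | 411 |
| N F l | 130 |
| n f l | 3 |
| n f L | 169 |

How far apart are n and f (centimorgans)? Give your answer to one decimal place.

The two rarest classes, N F L and n f l, are the double crossovers. Comparing them with the parentals, only the f allele has switched, so f is the middle locus and the order is l – f – n.
Crossovers in the f–n interval produce the single-crossover classes n f L and N F l (169 + 130 = 299) plus the double crossovers (7).
RF(f–n) = (299 + 7) / 1154 = 306/1154 = 0.2652 → 26.5 centimorgans.

26.5 centimorgans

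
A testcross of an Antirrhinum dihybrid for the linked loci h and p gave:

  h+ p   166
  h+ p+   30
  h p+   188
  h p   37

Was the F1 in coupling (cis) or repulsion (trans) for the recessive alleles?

trans

The two most frequent classes are h+ p (166) and h p+ (188); these are the parental (non-recombinant) types.
So the F1 carried h+ p on one chromosome and h p+ on the other — the recessive alleles are on opposite chromosomes (trans / repulsion).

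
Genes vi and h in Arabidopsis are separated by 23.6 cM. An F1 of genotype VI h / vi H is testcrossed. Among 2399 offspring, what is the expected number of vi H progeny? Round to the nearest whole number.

916

A map distance of 23.6 cM corresponds to a recombination frequency of 0.236.
The F1 is VI h / vi H, so vi H is a parental gamete class with expected frequency (1 − r)/2 = 0.764/2 = 0.3820.
Expected number = 0.3820 × 2399 = 916.42 ≈ 916.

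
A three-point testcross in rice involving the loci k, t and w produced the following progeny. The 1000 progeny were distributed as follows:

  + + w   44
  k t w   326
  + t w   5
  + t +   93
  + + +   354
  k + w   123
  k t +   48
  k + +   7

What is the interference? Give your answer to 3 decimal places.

The two most frequent reciprocal classes, + + + and k t w, are the parental types, so the F1 was + + + / k t w.
The two rarest classes, k + + and + t w, are the double crossovers. Comparing them with the parentals, only the k allele has switched, so k is the middle locus and the order is t – k – w.
t–k: (216 + 12)/1000 = 0.2280; k–w: (92 + 12)/1000 = 0.1040.
Expected DCO frequency = 0.2280 × 0.1040 ≈ 0.02371; observed = 12/1000 ≈ 0.01200.
Coefficient of coincidence = 0.01200/0.02371 ≈ 0.506; interference = 1 − 0.506 = 0.494.

0.494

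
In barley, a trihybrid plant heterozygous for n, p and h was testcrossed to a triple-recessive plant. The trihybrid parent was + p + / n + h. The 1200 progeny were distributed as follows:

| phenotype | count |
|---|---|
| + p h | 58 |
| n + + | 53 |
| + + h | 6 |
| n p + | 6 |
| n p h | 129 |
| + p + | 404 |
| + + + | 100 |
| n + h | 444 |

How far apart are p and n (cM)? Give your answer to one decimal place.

20.1 cM

The two rarest classes, n p + and + + h, are the double crossovers. Comparing them with the parentals, only the n allele has switched, so n is the middle locus and the order is h – n – p.
Crossovers in the n–p interval produce the single-crossover classes + + + and n p h (100 + 129 = 229) plus the double crossovers (12).
RF(n–p) = (229 + 12) / 1200 = 241/1200 = 0.2008 → 20.1 cM.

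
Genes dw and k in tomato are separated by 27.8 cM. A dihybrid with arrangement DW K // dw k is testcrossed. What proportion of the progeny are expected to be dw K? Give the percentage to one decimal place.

A map distance of 27.8 cM corresponds to a recombination frequency of 0.278.
The F1 is DW K / dw k, so dw K is a recombinant gamete class with expected frequency r/2 = 0.278/2 = 0.1390.
That is 0.1390 = 13.9% of the progeny.

13.9%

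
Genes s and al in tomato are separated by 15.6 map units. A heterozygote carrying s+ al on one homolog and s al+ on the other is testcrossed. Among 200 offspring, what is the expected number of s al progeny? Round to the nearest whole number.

16

A map distance of 15.6 map units corresponds to a recombination frequency of 0.156.
The F1 is s+ al / s al+, so s al is a recombinant gamete class with expected frequency r/2 = 0.156/2 = 0.0780.
Expected number = 0.0780 × 200 = 15.60 ≈ 16.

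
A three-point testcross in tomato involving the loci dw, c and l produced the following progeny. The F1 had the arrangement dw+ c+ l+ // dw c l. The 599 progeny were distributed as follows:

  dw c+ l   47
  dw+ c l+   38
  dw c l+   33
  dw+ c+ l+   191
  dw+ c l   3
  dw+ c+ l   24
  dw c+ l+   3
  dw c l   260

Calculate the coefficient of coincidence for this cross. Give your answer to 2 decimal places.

The two rarest classes, dw c+ l+ and dw+ c l, are the double crossovers. Comparing them with the parentals, only the dw allele has switched, so dw is the middle locus and the order is c – dw – l.
c–dw: (85 + 6)/599 = 0.1519; dw–l: (57 + 6)/599 = 0.1052.
Expected DCO frequency = 0.1519 × 0.1052 ≈ 0.01598; observed = 6/599 ≈ 0.01002.
Coefficient of coincidence = 0.01002/0.01598 ≈ 0.63.

0.63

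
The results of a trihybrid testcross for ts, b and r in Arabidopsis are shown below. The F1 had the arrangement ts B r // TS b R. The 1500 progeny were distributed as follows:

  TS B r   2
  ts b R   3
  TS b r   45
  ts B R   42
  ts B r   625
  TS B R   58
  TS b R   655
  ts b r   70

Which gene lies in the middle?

The two rarest classes, TS B r and ts b R, are the double crossovers. Comparing them with the parentals, only the ts allele has switched, so ts is the middle locus and the order is b – ts – r.

ts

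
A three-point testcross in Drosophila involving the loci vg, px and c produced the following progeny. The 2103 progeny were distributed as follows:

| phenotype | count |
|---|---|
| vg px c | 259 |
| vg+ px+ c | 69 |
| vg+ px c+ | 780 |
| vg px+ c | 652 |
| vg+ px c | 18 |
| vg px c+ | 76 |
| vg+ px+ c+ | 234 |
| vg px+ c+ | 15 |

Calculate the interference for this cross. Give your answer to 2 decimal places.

0.26

The two most frequent reciprocal classes, vg+ px c+ and vg px+ c, are the parental types, so the F1 was vg+ px c+ / vg px+ c.
The two rarest classes, vg+ px c and vg px+ c+, are the double crossovers. Comparing them with the parentals, only the c allele has switched, so c is the middle locus and the order is px – c – vg.
px–c: (493 + 33)/2103 = 0.2501; c–vg: (145 + 33)/2103 = 0.0846.
Expected DCO frequency = 0.2501 × 0.0846 ≈ 0.02116; observed = 33/2103 ≈ 0.01569.
Coefficient of coincidence = 0.01569/0.02116 ≈ 0.74; interference = 1 − 0.74 = 0.26.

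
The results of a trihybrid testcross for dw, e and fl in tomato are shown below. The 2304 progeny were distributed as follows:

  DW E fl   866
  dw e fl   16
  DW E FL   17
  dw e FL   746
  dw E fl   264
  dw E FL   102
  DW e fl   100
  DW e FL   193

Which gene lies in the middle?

The two most frequent reciprocal classes, DW E fl and dw e FL, are the parental types, so the F1 was DW E fl / dw e FL.
The two rarest classes, DW E FL and dw e fl, are the double crossovers. Comparing them with the parentals, only the fl allele has switched, so fl is the middle locus and the order is dw – fl – e.

fl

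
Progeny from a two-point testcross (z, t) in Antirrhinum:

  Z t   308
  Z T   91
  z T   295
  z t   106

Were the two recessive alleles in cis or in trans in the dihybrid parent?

The two most frequent classes are Z t (308) and z T (295); these are the parental (non-recombinant) types.
So the F1 carried Z t on one chromosome and z T on the other — the recessive alleles are on opposite chromosomes (trans / repulsion).

trans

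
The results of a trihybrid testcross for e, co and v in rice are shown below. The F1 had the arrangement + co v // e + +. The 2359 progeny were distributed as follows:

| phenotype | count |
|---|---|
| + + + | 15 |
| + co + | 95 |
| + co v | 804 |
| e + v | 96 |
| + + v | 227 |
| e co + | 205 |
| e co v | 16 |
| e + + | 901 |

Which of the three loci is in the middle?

e

The two rarest classes, e co v and + + +, are the double crossovers. Comparing them with the parentals, only the e allele has switched, so e is the middle locus and the order is v – e – co.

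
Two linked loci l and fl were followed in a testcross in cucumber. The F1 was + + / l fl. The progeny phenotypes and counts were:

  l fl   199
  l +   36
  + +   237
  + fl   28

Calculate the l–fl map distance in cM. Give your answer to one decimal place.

12.8 cM

The recombinant classes are + fl and l +: 28 + 36 = 64.
Recombination frequency = 64/500 = 0.1280 ≈ 12.8%, i.e. 12.8 cM.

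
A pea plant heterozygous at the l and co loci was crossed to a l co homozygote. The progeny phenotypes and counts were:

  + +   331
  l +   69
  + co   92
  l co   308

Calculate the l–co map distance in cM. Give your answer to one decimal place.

20.1 cM

The two most frequent classes, + + (331) and l co (308), are the parental types, so the F1 was + + / l co.
The recombinant classes are + co and l +: 92 + 69 = 161.
Recombination frequency = 161/800 = 0.2013 ≈ 20.1%, i.e. 20.1 cM.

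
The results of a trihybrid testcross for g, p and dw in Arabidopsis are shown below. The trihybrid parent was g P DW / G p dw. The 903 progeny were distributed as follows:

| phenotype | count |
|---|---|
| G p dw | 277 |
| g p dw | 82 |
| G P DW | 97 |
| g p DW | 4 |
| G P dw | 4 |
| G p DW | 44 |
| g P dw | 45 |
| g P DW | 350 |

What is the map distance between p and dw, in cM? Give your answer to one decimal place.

10.7 cM

The two rarest classes, g p DW and G P dw, are the double crossovers. Comparing them with the parentals, only the p allele has switched, so p is the middle locus and the order is g – p – dw.
Crossovers in the p–dw interval produce the single-crossover classes g P dw and G p DW (45 + 44 = 89) plus the double crossovers (8).
RF(p–dw) = (89 + 8) / 903 = 97/903 = 0.1074 → 10.7 cM.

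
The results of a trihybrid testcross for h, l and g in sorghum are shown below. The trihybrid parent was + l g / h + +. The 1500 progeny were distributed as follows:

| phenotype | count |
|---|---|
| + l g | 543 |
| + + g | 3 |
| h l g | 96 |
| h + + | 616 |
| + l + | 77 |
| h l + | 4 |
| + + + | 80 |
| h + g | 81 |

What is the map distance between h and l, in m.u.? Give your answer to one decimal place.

The two rarest classes, + + g and h l +, are the double crossovers. Comparing them with the parentals, only the l allele has switched, so l is the middle locus and the order is h – l – g.
Crossovers in the h–l interval produce the single-crossover classes h l g and + + + (96 + 80 = 176) plus the double crossovers (7).
RF(h–l) = (176 + 7) / 1500 = 183/1500 = 0.1220 → 12.2 m.u.

12.2 m.u.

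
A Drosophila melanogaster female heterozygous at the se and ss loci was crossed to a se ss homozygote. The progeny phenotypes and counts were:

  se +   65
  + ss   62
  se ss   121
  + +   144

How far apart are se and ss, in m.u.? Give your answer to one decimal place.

The two most frequent classes, + + (144) and se ss (121), are the parental types, so the F1 was + + / se ss.
The recombinant classes are + ss and se +: 62 + 65 = 127.
Recombination frequency = 127/392 = 0.3240 ≈ 32.4%, i.e. 32.4 m.u.

32.4 m.u.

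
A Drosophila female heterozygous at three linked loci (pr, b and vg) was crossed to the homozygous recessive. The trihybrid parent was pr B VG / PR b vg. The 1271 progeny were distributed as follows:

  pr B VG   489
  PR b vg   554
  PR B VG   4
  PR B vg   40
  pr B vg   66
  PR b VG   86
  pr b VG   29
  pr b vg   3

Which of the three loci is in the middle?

pr

The two rarest classes, PR B VG and pr b vg, are the double crossovers. Comparing them with the parentals, only the pr allele has switched, so pr is the middle locus and the order is b – pr – vg.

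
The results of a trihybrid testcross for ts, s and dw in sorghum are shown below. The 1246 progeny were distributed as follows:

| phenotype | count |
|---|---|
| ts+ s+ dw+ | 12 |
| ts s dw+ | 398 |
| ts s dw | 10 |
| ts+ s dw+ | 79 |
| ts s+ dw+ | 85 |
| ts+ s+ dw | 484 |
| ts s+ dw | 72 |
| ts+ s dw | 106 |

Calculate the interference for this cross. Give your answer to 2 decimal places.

The two most frequent reciprocal classes, ts s dw+ and ts+ s+ dw, are the parental types, so the F1 was ts s dw+ / ts+ s+ dw.
The two rarest classes, ts s dw and ts+ s+ dw+, are the double crossovers. Comparing them with the parentals, only the dw allele has switched, so dw is the middle locus and the order is ts – dw – s.
ts–dw: (151 + 22)/1246 = 0.1388; dw–s: (191 + 22)/1246 = 0.1709.
Expected DCO frequency = 0.1388 × 0.1709 ≈ 0.02372; observed = 22/1246 ≈ 0.01766.
Coefficient of coincidence = 0.01766/0.02372 ≈ 0.74; interference = 1 − 0.74 = 0.26.

0.26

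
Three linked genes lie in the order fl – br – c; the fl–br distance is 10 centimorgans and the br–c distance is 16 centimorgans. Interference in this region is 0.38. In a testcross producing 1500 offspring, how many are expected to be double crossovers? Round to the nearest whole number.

Map distances give recombination frequencies of 0.100 and 0.160 for the two intervals.
With interference 0.38 (so coincidence = 0.62), expected double-crossover frequency = 0.100 × 0.160 × 0.62 = 0.00992.
Expected number = 0.00992 × 1500 = 14.88 ≈ 15.

15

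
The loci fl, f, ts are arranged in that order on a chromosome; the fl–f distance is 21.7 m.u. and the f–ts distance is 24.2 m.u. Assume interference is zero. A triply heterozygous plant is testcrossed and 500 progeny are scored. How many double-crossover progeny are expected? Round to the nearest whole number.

Map distances give recombination frequencies of 0.217 and 0.242 for the two intervals.
With no interference, expected double-crossover frequency = 0.217 × 0.242 = 0.05251.
Expected number = 0.05251 × 500 = 26.26 ≈ 26.

26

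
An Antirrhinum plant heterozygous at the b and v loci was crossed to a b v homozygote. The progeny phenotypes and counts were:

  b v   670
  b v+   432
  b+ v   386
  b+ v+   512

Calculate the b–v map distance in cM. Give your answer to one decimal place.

40.9 cM

The two most frequent classes, b+ v+ (512) and b v (670), are the parental types, so the F1 was b+ v+ / b v.
The recombinant classes are b+ v and b v+: 386 + 432 = 818.
Recombination frequency = 818/2000 = 0.4090 ≈ 40.9%, i.e. 40.9 cM.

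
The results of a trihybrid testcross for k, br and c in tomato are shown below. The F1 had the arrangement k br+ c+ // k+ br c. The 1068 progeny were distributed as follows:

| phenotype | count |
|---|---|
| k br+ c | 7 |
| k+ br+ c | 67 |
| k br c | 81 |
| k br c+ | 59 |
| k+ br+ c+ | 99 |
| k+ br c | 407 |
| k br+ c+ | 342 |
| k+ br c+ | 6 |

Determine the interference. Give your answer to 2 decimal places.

0.48

The two rarest classes, k br+ c and k+ br c+, are the double crossovers. Comparing them with the parentals, only the c allele has switched, so c is the middle locus and the order is br – c – k.
br–c: (126 + 13)/1068 = 0.1301; c–k: (180 + 13)/1068 = 0.1807.
Expected DCO frequency = 0.1301 × 0.1807 ≈ 0.02351; observed = 13/1068 ≈ 0.01217.
Coefficient of coincidence = 0.01217/0.02351 ≈ 0.52; interference = 1 − 0.52 = 0.48.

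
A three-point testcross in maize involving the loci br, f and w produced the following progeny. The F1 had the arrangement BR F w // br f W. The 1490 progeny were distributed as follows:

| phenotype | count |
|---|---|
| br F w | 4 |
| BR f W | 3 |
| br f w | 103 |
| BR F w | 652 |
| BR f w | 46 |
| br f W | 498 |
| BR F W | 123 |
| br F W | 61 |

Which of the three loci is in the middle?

The two rarest classes, br F w and BR f W, are the double crossovers. Comparing them with the parentals, only the br allele has switched, so br is the middle locus and the order is w – br – f.

br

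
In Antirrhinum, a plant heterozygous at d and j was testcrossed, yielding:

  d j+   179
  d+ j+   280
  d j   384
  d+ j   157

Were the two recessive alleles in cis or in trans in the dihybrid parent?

The two most frequent classes are d+ j+ (280) and d j (384); these are the parental (non-recombinant) types.
So the F1 carried d+ j+ on one chromosome and d j on the other — the recessive alleles are on the same chromosome (cis / coupling).

cis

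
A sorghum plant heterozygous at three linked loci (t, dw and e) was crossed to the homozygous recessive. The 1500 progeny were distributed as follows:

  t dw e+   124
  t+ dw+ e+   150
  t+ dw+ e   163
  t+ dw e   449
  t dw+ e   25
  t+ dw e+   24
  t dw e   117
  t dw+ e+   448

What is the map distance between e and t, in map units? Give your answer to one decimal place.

21.1 map units

The two most frequent reciprocal classes, t dw+ e+ and t+ dw e, are the parental types, so the F1 was t dw+ e+ / t+ dw e.
The two rarest classes, t dw+ e and t+ dw e+, are the double crossovers. Comparing them with the parentals, only the e allele has switched, so e is the middle locus and the order is dw – e – t.
Crossovers in the e–t interval produce the single-crossover classes t+ dw+ e+ and t dw e (150 + 117 = 267) plus the double crossovers (49).
RF(e–t) = (267 + 49) / 1500 = 316/1500 = 0.2107 → 21.1 map units.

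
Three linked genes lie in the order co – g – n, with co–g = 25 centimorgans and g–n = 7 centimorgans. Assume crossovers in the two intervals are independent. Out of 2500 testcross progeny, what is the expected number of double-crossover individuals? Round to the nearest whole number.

44

Map distances give recombination frequencies of 0.250 and 0.070 for the two intervals.
With no interference, expected double-crossover frequency = 0.250 × 0.070 = 0.01750.
Expected number = 0.01750 × 2500 = 43.75 ≈ 44.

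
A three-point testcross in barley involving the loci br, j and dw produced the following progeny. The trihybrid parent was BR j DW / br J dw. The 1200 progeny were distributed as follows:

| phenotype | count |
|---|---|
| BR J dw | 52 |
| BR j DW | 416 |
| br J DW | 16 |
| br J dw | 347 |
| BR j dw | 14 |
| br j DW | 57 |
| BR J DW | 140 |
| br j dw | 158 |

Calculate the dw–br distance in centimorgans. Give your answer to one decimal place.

11.6 centimorgans

The two rarest classes, BR j dw and br J DW, are the double crossovers. Comparing them with the parentals, only the dw allele has switched, so dw is the middle locus and the order is j – dw – br.
Crossovers in the dw–br interval produce the single-crossover classes br j DW and BR J dw (57 + 52 = 109) plus the double crossovers (30).
RF(dw–br) = (109 + 30) / 1200 = 139/1200 = 0.1158 → 11.6 centimorgans.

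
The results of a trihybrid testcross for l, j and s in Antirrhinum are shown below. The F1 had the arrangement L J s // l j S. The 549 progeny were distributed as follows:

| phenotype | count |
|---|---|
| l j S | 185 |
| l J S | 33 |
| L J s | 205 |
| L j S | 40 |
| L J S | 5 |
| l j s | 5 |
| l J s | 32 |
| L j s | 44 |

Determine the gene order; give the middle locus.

The two rarest classes, L J S and l j s, are the double crossovers. Comparing them with the parentals, only the s allele has switched, so s is the middle locus and the order is l – s – j.

s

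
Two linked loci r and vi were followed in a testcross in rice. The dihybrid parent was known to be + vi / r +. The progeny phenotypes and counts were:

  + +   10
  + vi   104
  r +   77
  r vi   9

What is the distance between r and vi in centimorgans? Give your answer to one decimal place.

9.5 centimorgans

The recombinant classes are + + and r vi: 10 + 9 = 19.
Recombination frequency = 19/200 = 0.0950 ≈ 9.5%, i.e. 9.5 centimorgans.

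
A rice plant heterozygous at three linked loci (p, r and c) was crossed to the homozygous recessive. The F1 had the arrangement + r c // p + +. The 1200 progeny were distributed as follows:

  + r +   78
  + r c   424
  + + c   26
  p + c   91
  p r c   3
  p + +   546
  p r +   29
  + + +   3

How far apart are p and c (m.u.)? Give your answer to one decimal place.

14.6 m.u.

The two rarest classes, p r c and + + +, are the double crossovers. Comparing them with the parentals, only the p allele has switched, so p is the middle locus and the order is r – p – c.
Crossovers in the p–c interval produce the single-crossover classes + r + and p + c (78 + 91 = 169) plus the double crossovers (6).
RF(p–c) = (169 + 6) / 1200 = 175/1200 = 0.1458 → 14.6 m.u.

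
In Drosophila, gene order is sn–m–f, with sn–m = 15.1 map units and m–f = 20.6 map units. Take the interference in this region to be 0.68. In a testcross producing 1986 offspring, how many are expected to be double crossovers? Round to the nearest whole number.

Map distances give recombination frequencies of 0.151 and 0.206 for the two intervals.
With interference 0.68 (so coincidence = 0.32), expected double-crossover frequency = 0.151 × 0.206 × 0.32 = 0.00995.
Expected number = 0.00995 × 1986 = 19.77 ≈ 20.

20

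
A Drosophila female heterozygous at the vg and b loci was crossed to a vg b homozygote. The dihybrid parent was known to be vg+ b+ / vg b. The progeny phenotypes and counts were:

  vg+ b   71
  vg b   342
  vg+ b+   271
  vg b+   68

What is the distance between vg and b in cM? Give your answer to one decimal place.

The recombinant classes are vg+ b and vg b+: 71 + 68 = 139.
Recombination frequency = 139/752 = 0.1848 ≈ 18.5%, i.e. 18.5 cM.

18.5 cM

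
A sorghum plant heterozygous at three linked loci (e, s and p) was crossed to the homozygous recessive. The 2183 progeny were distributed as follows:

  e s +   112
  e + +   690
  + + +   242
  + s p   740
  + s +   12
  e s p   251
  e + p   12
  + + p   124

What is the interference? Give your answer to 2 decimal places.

0.61

The two most frequent reciprocal classes, + s p and e + +, are the parental types, so the F1 was + s p / e + +.
The two rarest classes, + s + and e + p, are the double crossovers. Comparing them with the parentals, only the p allele has switched, so p is the middle locus and the order is e – p – s.
e–p: (493 + 24)/2183 = 0.2368; p–s: (236 + 24)/2183 = 0.1191.
Expected DCO frequency = 0.2368 × 0.1191 ≈ 0.02820; observed = 24/2183 ≈ 0.01099.
Coefficient of coincidence = 0.01099/0.02820 ≈ 0.39; interference = 1 − 0.39 = 0.61.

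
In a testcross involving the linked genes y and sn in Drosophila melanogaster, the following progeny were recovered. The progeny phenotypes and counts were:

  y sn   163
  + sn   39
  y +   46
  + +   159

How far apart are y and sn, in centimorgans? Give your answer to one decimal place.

The two most frequent classes, + + (159) and y sn (163), are the parental types, so the F1 was + + / y sn.
The recombinant classes are + sn and y +: 39 + 46 = 85.
Recombination frequency = 85/407 = 0.2088 ≈ 20.9%, i.e. 20.9 centimorgans.

20.9 centimorgans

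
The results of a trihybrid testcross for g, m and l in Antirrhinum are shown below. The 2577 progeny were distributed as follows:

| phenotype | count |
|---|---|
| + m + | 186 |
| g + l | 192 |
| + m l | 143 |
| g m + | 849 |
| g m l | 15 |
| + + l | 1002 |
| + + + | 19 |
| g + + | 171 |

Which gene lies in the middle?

l

The two most frequent reciprocal classes, g m + and + + l, are the parental types, so the F1 was g m + / + + l.
The two rarest classes, g m l and + + +, are the double crossovers. Comparing them with the parentals, only the l allele has switched, so l is the middle locus and the order is m – l – g.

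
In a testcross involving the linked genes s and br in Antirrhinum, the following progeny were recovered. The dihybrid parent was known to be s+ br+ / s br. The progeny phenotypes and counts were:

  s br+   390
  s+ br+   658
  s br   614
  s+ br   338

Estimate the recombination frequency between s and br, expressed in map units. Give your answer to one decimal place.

The recombinant classes are s+ br and s br+: 338 + 390 = 728.
Recombination frequency = 728/2000 = 0.3640 ≈ 36.4%, i.e. 36.4 map units.

36.4 map units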